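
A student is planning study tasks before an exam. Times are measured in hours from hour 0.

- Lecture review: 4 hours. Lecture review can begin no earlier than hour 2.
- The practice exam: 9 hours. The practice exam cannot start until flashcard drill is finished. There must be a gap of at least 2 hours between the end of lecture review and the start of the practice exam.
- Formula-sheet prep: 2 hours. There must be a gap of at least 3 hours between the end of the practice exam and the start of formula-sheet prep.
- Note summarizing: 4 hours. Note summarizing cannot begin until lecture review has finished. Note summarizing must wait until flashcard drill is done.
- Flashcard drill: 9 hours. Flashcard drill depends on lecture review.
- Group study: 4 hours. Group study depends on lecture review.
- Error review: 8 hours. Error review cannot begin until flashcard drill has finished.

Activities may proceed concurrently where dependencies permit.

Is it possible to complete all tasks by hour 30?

Yes

Lecture review waits on its own release at hour 2, so it starts at hour 2 and finishes at 2 + 4 = hour 6.
Group study waits on lecture review (finishes hour 6), so it starts at hour 6 and finishes at 6 + 4 = hour 10.
After lecture review (finishes hour 6), flashcard drill can start at hour 6 and finishes at hour 15.
For note summarizing: lecture review (finishes hour 6); flashcard drill (finishes hour 15). Taking the maximum gives a start of hour 15, and it finishes at 15 + 4 = hour 19.
After flashcard drill (finishes hour 15), error review can start at hour 15 and finishes at hour 23.
For the practice exam: flashcard drill (finishes hour 15); lecture review (finishes hour 6, plus 2-hour gap → hour 8). Taking the maximum gives a start of hour 15, and it finishes at 15 + 9 = hour 24.
After the practice exam (finishes hour 24, plus 3-hour gap → hour 27), formula-sheet prep can start at hour 27 and finishes at hour 29.
Every task is finished by hour 29, which is no later than the deadline of 30, so the schedule is feasible.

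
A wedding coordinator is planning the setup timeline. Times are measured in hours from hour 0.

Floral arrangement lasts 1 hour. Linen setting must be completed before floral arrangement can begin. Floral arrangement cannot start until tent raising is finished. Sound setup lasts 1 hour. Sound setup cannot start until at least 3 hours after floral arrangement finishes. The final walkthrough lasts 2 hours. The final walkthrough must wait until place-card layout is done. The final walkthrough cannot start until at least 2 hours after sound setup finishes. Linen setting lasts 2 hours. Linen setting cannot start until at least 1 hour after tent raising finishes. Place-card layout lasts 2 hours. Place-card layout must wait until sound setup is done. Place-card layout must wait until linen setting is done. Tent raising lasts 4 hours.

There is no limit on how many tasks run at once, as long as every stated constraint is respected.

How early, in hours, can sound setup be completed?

Tent raising can start immediately at hour 0; it finishes at hour 4.
Linen setting waits on tent raising (finishes hour 4, plus 1-hour gap → hour 5), so it starts at hour 5 and finishes at 5 + 2 = hour 7.
Floral arrangement cannot start until linen setting (finishes hour 7); tent raising (finishes hour 4). The controlling bound is hour 7, so floral arrangement finishes at 7 + 1 = hour 8.
Sound setup cannot begin until floral arrangement (finishes hour 8, plus 3-hour gap → hour 11). It runs from hour 11 to 11 + 1 = hour 12.

12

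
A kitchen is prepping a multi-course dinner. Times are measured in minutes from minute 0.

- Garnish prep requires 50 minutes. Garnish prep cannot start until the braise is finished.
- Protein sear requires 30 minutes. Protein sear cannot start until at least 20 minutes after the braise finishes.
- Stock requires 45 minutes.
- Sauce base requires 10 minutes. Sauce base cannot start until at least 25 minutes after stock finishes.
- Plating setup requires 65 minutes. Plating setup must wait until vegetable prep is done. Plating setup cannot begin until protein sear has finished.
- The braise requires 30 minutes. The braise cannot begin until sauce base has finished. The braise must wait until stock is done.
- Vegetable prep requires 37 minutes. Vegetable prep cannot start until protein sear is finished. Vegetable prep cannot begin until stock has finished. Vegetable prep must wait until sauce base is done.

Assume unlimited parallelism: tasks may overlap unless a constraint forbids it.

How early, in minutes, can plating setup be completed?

Nothing blocks stock, so it runs from minute 0 to minute 45.
After stock (finishes minute 45, plus 25-minute gap → minute 70), sauce base can start at minute 70 and finishes at minute 80.
For the braise: sauce base (finishes minute 80); stock (finishes minute 45). Taking the maximum gives a start of minute 80, and it finishes at 80 + 30 = minute 110.
After the braise (finishes minute 110, plus 20-minute gap → minute 130), protein sear can start at minute 130 and finishes at minute 160.
Vegetable prep cannot start until protein sear (finishes minute 160); stock (finishes minute 45); sauce base (finishes minute 80). The controlling bound is minute 160, so vegetable prep finishes at 160 + 37 = minute 197.
Plating setup cannot start until vegetable prep (finishes minute 197); protein sear (finishes minute 160). The controlling bound is minute 197, so plating setup finishes at 197 + 65 = minute 262.

262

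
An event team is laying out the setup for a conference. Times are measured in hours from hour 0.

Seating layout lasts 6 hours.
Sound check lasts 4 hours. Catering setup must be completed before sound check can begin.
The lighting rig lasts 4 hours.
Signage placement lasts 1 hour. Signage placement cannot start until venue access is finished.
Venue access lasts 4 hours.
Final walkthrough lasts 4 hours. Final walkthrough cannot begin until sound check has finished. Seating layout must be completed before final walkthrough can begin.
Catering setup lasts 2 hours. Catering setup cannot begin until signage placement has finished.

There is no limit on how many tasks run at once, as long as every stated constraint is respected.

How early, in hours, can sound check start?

7

Nothing blocks venue access, so it runs from hour 0 to hour 4.
Signage placement waits on venue access (finishes hour 4), so it starts at hour 4 and finishes at 4 + 1 = hour 5.
Catering setup cannot begin until signage placement (finishes hour 5). It runs from hour 5 to 5 + 2 = hour 7.
Sound check waits on catering setup (finishes hour 7), so the earliest it can start is hour 7.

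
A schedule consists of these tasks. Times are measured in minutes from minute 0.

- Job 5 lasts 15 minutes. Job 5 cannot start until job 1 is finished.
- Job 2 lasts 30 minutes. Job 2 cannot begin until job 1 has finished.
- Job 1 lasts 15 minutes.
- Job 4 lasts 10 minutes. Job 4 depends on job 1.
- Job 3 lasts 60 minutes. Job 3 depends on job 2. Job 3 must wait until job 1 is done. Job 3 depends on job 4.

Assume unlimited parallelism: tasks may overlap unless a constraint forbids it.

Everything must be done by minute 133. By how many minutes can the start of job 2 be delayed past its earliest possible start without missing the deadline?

Job 1 has no prerequisites, so it starts at minute 0 and finishes at minute 15.
After job 1 (finishes minute 15), job 2 can start at minute 15 and finishes at minute 45.

Working backward from the deadline:
To finish by minute 133, job 3 (duration 60) must start no later than minute 73.
Job 2 has to be done before job 3 (must start by minute 73). That means finishing by minute 73, i.e. starting by 73 − 30 = minute 43.
So job 2 can start as early as minute 15 and as late as minute 43, giving 43 − 15 = 28 minutes of slack.

28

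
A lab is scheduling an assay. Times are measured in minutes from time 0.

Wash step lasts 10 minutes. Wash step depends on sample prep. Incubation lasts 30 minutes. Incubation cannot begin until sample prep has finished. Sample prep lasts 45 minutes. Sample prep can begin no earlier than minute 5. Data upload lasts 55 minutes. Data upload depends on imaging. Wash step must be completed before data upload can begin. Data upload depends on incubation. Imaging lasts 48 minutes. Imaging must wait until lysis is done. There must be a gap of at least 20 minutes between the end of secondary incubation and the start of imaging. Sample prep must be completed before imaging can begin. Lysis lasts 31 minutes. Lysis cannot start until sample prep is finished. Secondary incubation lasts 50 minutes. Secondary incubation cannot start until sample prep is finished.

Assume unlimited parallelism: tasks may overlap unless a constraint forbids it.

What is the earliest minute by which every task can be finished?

Sample prep cannot begin until its own release at minute 5. It runs from minute 5 to 5 + 45 = minute 50.
Secondary incubation cannot begin until sample prep (finishes minute 50). It runs from minute 50 to 50 + 50 = minute 100.
Wash step waits on sample prep (finishes minute 50), so it starts at minute 50 and finishes at 50 + 10 = minute 60.
Incubation cannot begin until sample prep (finishes minute 50). It runs from minute 50 to 50 + 30 = minute 80.
After sample prep (finishes minute 50), lysis can start at minute 50 and finishes at minute 81.
For imaging: lysis (finishes minute 81); secondary incubation (finishes minute 100, plus 20-minute gap → minute 120); sample prep (finishes minute 50). Taking the maximum gives a start of minute 120, and it finishes at 120 + 48 = minute 168.
Data upload has to wait for imaging (finishes minute 168); wash step (finishes minute 60); incubation (finishes minute 80). The latest of these is minute 168, so data upload runs minute 168 to 168 + 55 = minute 223.
All tasks are finished once the last one completes. Finish times: Sample prep at 50, Lysis at 81, Incubation at 80, Wash step at 60, Secondary incubation at 100, Imaging at 168, Data upload at 223. The latest is minute 223.

223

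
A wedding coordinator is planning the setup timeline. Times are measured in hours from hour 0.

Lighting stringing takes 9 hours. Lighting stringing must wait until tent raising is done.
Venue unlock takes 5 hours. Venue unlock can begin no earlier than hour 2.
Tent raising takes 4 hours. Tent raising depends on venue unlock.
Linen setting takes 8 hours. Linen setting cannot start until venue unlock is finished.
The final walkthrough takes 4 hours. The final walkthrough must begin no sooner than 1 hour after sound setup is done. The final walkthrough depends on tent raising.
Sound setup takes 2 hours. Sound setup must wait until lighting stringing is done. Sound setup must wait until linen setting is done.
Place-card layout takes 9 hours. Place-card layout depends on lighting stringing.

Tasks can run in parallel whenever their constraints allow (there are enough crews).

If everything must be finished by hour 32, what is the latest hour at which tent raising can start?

The final walkthrough has no dependents, so it just needs to finish by hour 32. Starting by 32 − 4 = hour 28 achieves that.
Sound setup feeds into the final walkthrough (must start by hour 28, minus 1-hour gap → hour 27); so sound setup must finish by hour 27 and therefore start by hour 25.
To finish by hour 32, place-card layout (duration 9) must start no later than hour 23.
Lighting stringing has several dependents: sound setup (must start by hour 25); place-card layout (must start by hour 23). The earliest of those limits is hour 23, so lighting stringing must start by 23 − 9 = hour 14.
Tent raising must finish in time for lighting stringing (must start by hour 14); the final walkthrough (must start by hour 28). The tightest is hour 14, so tent raising must start by 14 − 4 = hour 10.

10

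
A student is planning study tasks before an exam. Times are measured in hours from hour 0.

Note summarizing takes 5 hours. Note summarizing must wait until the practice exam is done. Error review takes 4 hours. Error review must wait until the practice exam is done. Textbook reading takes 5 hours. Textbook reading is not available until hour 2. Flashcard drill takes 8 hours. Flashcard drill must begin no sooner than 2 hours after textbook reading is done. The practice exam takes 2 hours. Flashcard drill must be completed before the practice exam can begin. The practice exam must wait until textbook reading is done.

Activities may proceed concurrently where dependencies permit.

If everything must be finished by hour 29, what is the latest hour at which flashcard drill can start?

Nothing follows error review; the deadline of hour 29 is its only limit. It must start by 29 − 4 = hour 25.
Note summarizing must finish by hour 29; it takes 5 hours, so it must start by 29 − 5 = hour 24.
The practice exam must finish in time for error review (must start by hour 25); note summarizing (must start by hour 24). The tightest is hour 24, so the practice exam must start by 24 − 2 = hour 22.
Flashcard drill feeds into the practice exam (must start by hour 22); so flashcard drill must finish by hour 22 and therefore start by hour 14.

14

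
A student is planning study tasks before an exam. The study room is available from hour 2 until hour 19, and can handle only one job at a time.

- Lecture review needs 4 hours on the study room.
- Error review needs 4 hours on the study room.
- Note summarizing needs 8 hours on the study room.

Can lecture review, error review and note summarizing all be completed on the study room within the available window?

Yes

The study room window is 19 − 2 = 17 hours.
Running back to back, the jobs need 4 + 4 + 8 = 16 hours on the study room.
Since 16 ≤ 17, they fit within the window.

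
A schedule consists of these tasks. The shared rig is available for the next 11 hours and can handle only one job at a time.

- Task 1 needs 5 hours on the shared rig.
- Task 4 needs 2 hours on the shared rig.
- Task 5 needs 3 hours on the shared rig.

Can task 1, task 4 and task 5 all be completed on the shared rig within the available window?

Running back to back, the jobs need 5 + 2 + 3 = 10 hours on the shared rig.
Since 10 ≤ 11, they fit within the window.

Yes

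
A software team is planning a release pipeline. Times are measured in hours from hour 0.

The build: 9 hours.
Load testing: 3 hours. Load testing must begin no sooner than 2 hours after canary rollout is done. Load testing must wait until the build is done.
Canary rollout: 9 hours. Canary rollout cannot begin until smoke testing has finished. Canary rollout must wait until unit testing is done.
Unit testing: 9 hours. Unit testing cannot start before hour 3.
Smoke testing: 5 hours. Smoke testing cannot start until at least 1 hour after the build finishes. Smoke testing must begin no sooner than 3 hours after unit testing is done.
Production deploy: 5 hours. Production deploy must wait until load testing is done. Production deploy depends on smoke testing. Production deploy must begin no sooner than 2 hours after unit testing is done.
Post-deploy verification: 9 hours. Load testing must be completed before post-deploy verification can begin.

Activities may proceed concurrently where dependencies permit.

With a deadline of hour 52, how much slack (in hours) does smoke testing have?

9

Unit testing cannot begin until its own release at hour 3. It runs from hour 3 to 3 + 9 = hour 12.
Nothing blocks the build, so it runs from hour 0 to hour 9.
For smoke testing: the build (finishes hour 9, plus 1-hour gap → hour 10); unit testing (finishes hour 12, plus 3-hour gap → hour 15). Taking the maximum gives a start of hour 15, and it finishes at 15 + 5 = hour 20.

Working backward from the deadline:
Production deploy must finish by hour 52; it takes 5 hours, so it must start by 52 − 5 = hour 47.
Nothing follows post-deploy verification; the deadline of hour 52 is its only limit. It must start by 52 − 9 = hour 43.
For load testing: production deploy (must start by hour 47); post-deploy verification (must start by hour 43). The most restrictive is hour 43; with a 3-hour duration, load testing must start by hour 40.
Canary rollout feeds into load testing (must start by hour 40, minus 2-hour gap → hour 38); so canary rollout must finish by hour 38 and therefore start by hour 29.
Smoke testing has several dependents: canary rollout (must start by hour 29); production deploy (must start by hour 47). The earliest of those limits is hour 29, so smoke testing must start by 29 − 5 = hour 24.
So smoke testing can start as early as hour 15 and as late as hour 24, giving 24 − 15 = 9 hours of slack.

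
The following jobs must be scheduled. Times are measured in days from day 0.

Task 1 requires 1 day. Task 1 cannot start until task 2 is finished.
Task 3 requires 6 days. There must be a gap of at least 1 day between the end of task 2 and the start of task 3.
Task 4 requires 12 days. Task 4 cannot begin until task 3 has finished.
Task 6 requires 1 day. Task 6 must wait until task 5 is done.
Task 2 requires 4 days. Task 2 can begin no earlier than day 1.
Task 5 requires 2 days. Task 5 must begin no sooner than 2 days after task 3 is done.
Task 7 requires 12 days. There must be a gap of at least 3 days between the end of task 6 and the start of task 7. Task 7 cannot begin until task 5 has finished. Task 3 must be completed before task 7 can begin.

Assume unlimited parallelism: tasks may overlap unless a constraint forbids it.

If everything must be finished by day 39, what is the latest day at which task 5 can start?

Task 7 must finish by day 39; it takes 12 days, so it must start by 39 − 12 = day 27.
Since task 7 (must start by day 27, minus 3-day gap → day 24) depends on it, task 6 must finish by day 24. Backing off its 1-day duration gives a latest start of day 23.
Task 5 feeds task 6 (must start by day 23); task 7 (must start by day 27). Taking the minimum, task 5 must finish by day 23 and start by 23 − 2 = day 21.

21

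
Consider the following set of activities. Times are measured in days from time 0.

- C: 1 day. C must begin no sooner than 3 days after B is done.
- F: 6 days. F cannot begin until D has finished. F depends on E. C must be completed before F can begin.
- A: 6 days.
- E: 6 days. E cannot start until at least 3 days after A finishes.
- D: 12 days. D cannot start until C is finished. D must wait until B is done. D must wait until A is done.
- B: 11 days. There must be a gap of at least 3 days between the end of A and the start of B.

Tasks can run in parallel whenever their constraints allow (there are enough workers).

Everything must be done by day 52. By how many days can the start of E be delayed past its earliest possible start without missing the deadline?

A has no prerequisites, so it starts at day 0 and finishes at day 6.
E cannot begin until A (finishes day 6, plus 3-day gap → day 9). It runs from day 9 to 9 + 6 = day 15.

Working backward from the deadline:
To finish by day 52, F (duration 6) must start no later than day 46.
E has to be done before F (must start by day 46). That means finishing by day 46, i.e. starting by 46 − 6 = day 40.
So E can start as early as day 9 and as late as day 40, giving 40 − 9 = 31 days of slack.

31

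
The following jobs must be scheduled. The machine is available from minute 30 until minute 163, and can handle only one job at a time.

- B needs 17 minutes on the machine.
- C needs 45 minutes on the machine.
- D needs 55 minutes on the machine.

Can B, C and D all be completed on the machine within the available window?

The machine window is 163 − 30 = 133 minutes.
Running back to back, the jobs need 17 + 45 + 55 = 117 minutes on the machine.
Since 117 ≤ 133, they fit within the window.

Yes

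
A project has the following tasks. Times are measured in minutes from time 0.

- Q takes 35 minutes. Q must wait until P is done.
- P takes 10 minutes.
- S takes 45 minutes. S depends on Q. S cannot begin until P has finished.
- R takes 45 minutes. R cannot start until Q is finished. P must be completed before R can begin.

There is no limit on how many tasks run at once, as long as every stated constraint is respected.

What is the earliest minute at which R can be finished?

P can start immediately at minute 0; it finishes at minute 10.
Q waits on P (finishes minute 10), so it starts at minute 10 and finishes at 10 + 35 = minute 45.
For R: Q (finishes minute 45); P (finishes minute 10). Taking the maximum gives a start of minute 45, and it finishes at 45 + 45 = minute 90.

90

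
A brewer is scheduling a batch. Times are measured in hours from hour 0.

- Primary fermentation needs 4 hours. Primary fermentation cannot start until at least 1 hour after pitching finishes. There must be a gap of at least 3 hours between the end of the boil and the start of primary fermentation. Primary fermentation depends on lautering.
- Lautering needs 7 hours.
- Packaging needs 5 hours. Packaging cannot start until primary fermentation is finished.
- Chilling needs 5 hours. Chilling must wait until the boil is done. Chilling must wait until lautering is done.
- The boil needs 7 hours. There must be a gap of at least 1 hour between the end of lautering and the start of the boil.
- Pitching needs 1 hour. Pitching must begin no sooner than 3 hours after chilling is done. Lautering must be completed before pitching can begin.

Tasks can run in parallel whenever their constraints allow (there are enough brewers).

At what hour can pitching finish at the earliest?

24

Nothing blocks lautering, so it runs from hour 0 to hour 7.
After lautering (finishes hour 7, plus 1-hour gap → hour 8), the boil can start at hour 8 and finishes at hour 15.
Chilling has to wait for the boil (finishes hour 15); lautering (finishes hour 7). The latest of these is hour 15, so chilling runs hour 15 to 15 + 5 = hour 20.
Pitching cannot start until chilling (finishes hour 20, plus 3-hour gap → hour 23); lautering (finishes hour 7). The controlling bound is hour 23, so pitching finishes at 23 + 1 = hour 24.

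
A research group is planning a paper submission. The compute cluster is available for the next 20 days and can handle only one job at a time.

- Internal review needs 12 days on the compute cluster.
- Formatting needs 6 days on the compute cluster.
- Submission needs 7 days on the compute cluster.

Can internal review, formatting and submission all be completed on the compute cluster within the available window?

Running back to back, the jobs need 12 + 6 + 7 = 25 days on the compute cluster.
Since 25 > 20, they cannot all fit.

No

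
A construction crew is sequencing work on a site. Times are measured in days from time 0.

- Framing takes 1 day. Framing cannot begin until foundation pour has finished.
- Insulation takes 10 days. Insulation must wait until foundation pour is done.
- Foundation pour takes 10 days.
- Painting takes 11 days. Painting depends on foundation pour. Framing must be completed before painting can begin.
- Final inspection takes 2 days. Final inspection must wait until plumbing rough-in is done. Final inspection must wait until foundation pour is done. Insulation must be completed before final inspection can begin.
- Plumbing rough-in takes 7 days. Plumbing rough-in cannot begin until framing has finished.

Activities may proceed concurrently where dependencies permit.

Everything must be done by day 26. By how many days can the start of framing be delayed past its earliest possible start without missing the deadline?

Nothing blocks foundation pour, so it runs from day 0 to day 10.
Framing cannot begin until foundation pour (finishes day 10). It runs from day 10 to 10 + 1 = day 11.

Working backward from the deadline:
To finish by day 26, final inspection (duration 2) must start no later than day 24.
Plumbing rough-in must finish before final inspection (must start by day 24). With a 7-day duration, plumbing rough-in must start by 24 − 7 = day 17.
Painting has no dependents, so it just needs to finish by day 26. Starting by 26 − 11 = day 15 achieves that.
For framing: plumbing rough-in (must start by day 17); painting (must start by day 15). The most restrictive is day 15; with a 1-day duration, framing must start by day 14.
So framing can start as early as day 10 and as late as day 14, giving 14 − 10 = 4 days of slack.

4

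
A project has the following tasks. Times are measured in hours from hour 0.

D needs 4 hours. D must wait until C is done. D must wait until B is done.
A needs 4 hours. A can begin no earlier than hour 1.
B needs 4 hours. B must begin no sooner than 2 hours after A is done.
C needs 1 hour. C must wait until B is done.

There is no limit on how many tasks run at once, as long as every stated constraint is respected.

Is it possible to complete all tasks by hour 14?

No

After its own release at hour 1, A can start at hour 1 and finishes at hour 5.
B cannot begin until A (finishes hour 5, plus 2-hour gap → hour 7). It runs from hour 7 to 7 + 4 = hour 11.
C waits on B (finishes hour 11), so it starts at hour 11 and finishes at 11 + 1 = hour 12.
D cannot start until C (finishes hour 12); B (finishes hour 11). The controlling bound is hour 12, so D finishes at 12 + 4 = hour 16.
The earliest everything can be done is hour 16, which is after the deadline of 14, so it is not possible.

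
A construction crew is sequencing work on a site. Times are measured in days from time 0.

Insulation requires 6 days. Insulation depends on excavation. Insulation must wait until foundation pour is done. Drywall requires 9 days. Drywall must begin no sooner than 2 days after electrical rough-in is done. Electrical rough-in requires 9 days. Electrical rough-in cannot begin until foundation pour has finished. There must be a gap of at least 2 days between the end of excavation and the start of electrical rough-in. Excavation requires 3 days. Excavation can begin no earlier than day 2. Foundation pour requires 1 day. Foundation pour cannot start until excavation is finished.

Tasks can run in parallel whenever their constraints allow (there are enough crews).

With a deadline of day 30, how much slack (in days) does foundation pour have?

4

After its own release at day 2, excavation can start at day 2 and finishes at day 5.
Foundation pour waits on excavation (finishes day 5), so it starts at day 5 and finishes at 5 + 1 = day 6.

Working backward from the deadline:
Drywall has no dependents, so it just needs to finish by day 30. Starting by 30 − 9 = day 21 achieves that.
Since drywall (must start by day 21, minus 2-day gap → day 19) depends on it, electrical rough-in must finish by day 19. Backing off its 9-day duration gives a latest start of day 10.
Insulation has no dependents, so it just needs to finish by day 30. Starting by 30 − 6 = day 24 achieves that.
For foundation pour: electrical rough-in (must start by day 10); insulation (must start by day 24). The most restrictive is day 10; with a 1-day duration, foundation pour must start by day 9.
So foundation pour can start as early as day 5 and as late as day 9, giving 9 − 5 = 4 days of slack.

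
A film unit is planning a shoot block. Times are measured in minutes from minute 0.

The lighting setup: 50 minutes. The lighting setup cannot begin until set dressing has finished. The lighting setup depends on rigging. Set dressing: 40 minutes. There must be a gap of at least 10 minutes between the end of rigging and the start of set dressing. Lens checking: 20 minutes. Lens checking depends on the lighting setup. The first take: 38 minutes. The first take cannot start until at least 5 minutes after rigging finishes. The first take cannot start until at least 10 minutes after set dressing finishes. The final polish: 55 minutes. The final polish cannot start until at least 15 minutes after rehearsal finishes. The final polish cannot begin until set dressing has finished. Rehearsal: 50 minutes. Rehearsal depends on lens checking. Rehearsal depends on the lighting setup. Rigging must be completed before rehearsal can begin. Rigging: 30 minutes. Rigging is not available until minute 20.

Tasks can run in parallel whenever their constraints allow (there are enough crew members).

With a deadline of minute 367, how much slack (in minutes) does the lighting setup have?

77

After its own release at minute 20, rigging can start at minute 20 and finishes at minute 50.
Set dressing waits on rigging (finishes minute 50, plus 10-minute gap → minute 60), so it starts at minute 60 and finishes at 60 + 40 = minute 100.
The lighting setup needs all of set dressing (finishes minute 100); rigging (finishes minute 50). That puts its earliest start at minute 100; it finishes at 100 + 50 = minute 150.

Working backward from the deadline:
To finish by minute 367, the final polish (duration 55) must start no later than minute 312.
Rehearsal has to be done before the final polish (must start by minute 312, minus 15-minute gap → minute 297). That means finishing by minute 297, i.e. starting by 297 − 50 = minute 247.
Lens checking must finish before rehearsal (must start by minute 247). With a 20-minute duration, lens checking must start by 247 − 20 = minute 227.
The lighting setup has several dependents: lens checking (must start by minute 227); rehearsal (must start by minute 247). The earliest of those limits is minute 227, so the lighting setup must start by 227 − 50 = minute 177.
So the lighting setup can start as early as minute 100 and as late as minute 177, giving 177 − 100 = 77 minutes of slack.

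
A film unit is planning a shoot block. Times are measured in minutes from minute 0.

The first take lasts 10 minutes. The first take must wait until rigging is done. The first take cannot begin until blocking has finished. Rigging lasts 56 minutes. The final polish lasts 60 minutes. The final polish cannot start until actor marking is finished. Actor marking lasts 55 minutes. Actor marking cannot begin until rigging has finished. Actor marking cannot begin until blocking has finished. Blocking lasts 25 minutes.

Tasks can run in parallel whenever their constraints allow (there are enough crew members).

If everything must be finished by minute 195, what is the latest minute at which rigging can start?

To finish by minute 195, the final polish (duration 60) must start no later than minute 135.
Actor marking feeds into the final polish (must start by minute 135); so actor marking must finish by minute 135 and therefore start by minute 80.
The first take has no dependents, so it just needs to finish by minute 195. Starting by 195 − 10 = minute 185 achieves that.
For rigging: actor marking (must start by minute 80); the first take (must start by minute 185). The most restrictive is minute 80; with a 56-minute duration, rigging must start by minute 24.

24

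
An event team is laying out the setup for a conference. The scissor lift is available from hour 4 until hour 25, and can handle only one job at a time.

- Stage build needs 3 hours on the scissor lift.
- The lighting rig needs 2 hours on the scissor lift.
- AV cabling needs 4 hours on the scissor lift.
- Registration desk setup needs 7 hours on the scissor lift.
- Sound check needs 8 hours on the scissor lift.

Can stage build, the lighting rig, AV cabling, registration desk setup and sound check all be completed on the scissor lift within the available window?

No

The scissor lift window is 25 − 4 = 21 hours.
Running back to back, the jobs need 3 + 2 + 4 + 7 + 8 = 24 hours on the scissor lift.
Since 24 > 21, they cannot all fit.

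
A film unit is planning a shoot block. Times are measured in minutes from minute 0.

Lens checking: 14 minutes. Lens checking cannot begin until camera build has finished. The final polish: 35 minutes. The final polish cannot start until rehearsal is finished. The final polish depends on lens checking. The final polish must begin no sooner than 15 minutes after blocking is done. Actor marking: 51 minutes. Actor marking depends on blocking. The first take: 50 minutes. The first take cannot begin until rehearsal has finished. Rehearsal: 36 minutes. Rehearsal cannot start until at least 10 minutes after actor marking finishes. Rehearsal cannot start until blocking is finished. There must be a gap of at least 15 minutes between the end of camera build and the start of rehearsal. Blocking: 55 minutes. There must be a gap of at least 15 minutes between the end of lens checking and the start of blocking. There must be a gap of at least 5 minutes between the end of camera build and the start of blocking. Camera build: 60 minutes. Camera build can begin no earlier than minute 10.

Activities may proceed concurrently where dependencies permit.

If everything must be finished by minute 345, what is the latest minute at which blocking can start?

To finish by minute 345, the final polish (duration 35) must start no later than minute 310.
The first take has no dependents, so it just needs to finish by minute 345. Starting by 345 − 50 = minute 295 achieves that.
Rehearsal has several dependents: the final polish (must start by minute 310); the first take (must start by minute 295). The earliest of those limits is minute 295, so rehearsal must start by 295 − 36 = minute 259.
Actor marking has to be done before rehearsal (must start by minute 259, minus 10-minute gap → minute 249). That means finishing by minute 249, i.e. starting by 249 − 51 = minute 198.
Blocking feeds actor marking (must start by minute 198); rehearsal (must start by minute 259); the final polish (must start by minute 310, minus 15-minute gap → minute 295). Taking the minimum, blocking must finish by minute 198 and start by 198 − 55 = minute 143.

143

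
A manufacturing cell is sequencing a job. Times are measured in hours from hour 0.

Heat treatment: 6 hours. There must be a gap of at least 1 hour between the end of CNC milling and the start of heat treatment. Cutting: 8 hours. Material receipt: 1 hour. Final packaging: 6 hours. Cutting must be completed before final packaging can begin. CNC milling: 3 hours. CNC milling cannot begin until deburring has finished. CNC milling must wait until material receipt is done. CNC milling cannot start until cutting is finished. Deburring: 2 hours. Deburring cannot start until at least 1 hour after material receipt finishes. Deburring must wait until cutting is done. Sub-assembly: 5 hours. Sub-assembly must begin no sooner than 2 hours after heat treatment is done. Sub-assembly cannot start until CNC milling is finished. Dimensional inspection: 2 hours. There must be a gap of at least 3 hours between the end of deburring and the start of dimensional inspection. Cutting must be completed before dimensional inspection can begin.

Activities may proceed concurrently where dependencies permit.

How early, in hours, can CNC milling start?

Cutting has no prerequisites, so it starts at hour 0 and finishes at hour 8.
Nothing blocks material receipt, so it runs from hour 0 to hour 1.
Deburring has to wait for material receipt (finishes hour 1, plus 1-hour gap → hour 2); cutting (finishes hour 8). The latest of these is hour 8, so deburring runs hour 8 to 8 + 2 = hour 10.
CNC milling waits on deburring (finishes hour 10); material receipt (finishes hour 1); cutting (finishes hour 8). The latest of these is hour 10, which is the earliest CNC milling can start.

10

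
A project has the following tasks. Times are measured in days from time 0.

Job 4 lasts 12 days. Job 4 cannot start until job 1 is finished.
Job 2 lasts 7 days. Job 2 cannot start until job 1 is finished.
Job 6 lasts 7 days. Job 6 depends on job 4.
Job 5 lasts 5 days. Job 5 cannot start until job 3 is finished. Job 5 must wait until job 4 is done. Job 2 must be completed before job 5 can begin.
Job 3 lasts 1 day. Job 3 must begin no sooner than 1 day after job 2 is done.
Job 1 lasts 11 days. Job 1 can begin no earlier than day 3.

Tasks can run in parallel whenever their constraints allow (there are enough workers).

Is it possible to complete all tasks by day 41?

Job 1 waits on its own release at day 3, so it starts at day 3 and finishes at 3 + 11 = day 14.
Job 4 cannot begin until job 1 (finishes day 14). It runs from day 14 to 14 + 12 = day 26.
Job 6 waits on job 4 (finishes day 26), so it starts at day 26 and finishes at 26 + 7 = day 33.
Job 2 waits on job 1 (finishes day 14), so it starts at day 14 and finishes at 14 + 7 = day 21.
Job 3 waits on job 2 (finishes day 21, plus 1-day gap → day 22), so it starts at day 22 and finishes at 22 + 1 = day 23.
Job 5 has to wait for job 3 (finishes day 23); job 4 (finishes day 26); job 2 (finishes day 21). The latest of these is day 26, so job 5 runs day 26 to 26 + 5 = day 31.
Every task is finished by day 33, which is no later than the deadline of 41, so the schedule is feasible.

Yes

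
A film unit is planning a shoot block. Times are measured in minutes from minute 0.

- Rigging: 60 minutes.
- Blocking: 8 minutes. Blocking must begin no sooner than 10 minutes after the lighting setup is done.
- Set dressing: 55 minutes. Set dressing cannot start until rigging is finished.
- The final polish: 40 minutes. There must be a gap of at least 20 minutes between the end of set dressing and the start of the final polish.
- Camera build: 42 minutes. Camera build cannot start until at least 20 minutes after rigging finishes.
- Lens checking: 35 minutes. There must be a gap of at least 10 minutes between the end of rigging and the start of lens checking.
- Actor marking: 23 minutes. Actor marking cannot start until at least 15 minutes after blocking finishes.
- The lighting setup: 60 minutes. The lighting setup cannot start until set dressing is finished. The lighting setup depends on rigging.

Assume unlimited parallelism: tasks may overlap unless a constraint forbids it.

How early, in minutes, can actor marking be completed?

231

Rigging has no prerequisites, so it starts at minute 0 and finishes at minute 60.
Set dressing cannot begin until rigging (finishes minute 60). It runs from minute 60 to 60 + 55 = minute 115.
The lighting setup needs all of set dressing (finishes minute 115); rigging (finishes minute 60). That puts its earliest start at minute 115; it finishes at 115 + 60 = minute 175.
After the lighting setup (finishes minute 175, plus 10-minute gap → minute 185), blocking can start at minute 185 and finishes at minute 193.
After blocking (finishes minute 193, plus 15-minute gap → minute 208), actor marking can start at minute 208 and finishes at minute 231.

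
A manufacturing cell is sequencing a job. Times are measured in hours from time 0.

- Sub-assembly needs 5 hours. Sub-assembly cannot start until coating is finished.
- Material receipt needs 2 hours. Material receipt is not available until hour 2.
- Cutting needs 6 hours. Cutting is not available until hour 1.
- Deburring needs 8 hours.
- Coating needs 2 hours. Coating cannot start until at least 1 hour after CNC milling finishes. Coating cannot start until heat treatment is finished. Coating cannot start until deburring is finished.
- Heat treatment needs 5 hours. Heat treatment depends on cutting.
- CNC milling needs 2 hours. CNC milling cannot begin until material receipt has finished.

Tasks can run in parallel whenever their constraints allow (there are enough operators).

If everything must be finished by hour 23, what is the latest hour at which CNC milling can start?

13

Sub-assembly must finish by hour 23; it takes 5 hours, so it must start by 23 − 5 = hour 18.
Coating must finish before sub-assembly (must start by hour 18). With a 2-hour duration, coating must start by 18 − 2 = hour 16.
Since coating (must start by hour 16, minus 1-hour gap → hour 15) depends on it, CNC milling must finish by hour 15. Backing off its 2-hour duration gives a latest start of hour 13.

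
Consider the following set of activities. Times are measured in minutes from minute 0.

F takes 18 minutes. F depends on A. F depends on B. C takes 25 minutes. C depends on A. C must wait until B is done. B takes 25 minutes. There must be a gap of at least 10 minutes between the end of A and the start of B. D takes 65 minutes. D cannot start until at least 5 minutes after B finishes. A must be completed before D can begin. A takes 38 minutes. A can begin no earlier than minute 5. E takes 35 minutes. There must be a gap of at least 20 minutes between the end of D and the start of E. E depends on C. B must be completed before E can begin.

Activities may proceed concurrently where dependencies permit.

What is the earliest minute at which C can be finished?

A cannot begin until its own release at minute 5. It runs from minute 5 to 5 + 38 = minute 43.
B cannot begin until A (finishes minute 43, plus 10-minute gap → minute 53). It runs from minute 53 to 53 + 25 = minute 78.
For C: A (finishes minute 43); B (finishes minute 78). Taking the maximum gives a start of minute 78, and it finishes at 78 + 25 = minute 103.

103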